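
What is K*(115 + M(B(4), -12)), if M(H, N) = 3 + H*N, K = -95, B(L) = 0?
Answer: -11210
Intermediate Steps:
K*(115 + M(B(4), -12)) = -95*(115 + (3 + 0*(-12))) = -95*(115 + (3 + 0)) = -95*(115 + 3) = -95*118 = -11210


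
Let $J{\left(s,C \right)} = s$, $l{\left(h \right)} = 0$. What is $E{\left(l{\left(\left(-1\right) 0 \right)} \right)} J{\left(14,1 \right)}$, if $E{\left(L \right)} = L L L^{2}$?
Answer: $0$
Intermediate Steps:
$E{\left(L \right)} = L^{4}$ ($E{\left(L \right)} = L^{2} L^{2} = L^{4}$)
$E{\left(l{\left(\left(-1\right) 0 \right)} \right)} J{\left(14,1 \right)} = 0^{4} \cdot 14 = 0 \cdot 14 = 0$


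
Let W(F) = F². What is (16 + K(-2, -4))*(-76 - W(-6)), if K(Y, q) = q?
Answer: -1344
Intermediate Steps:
(16 + K(-2, -4))*(-76 - W(-6)) = (16 - 4)*(-76 - 1*(-6)²) = 12*(-76 - 1*36) = 12*(-76 - 36) = 12*(-112) = -1344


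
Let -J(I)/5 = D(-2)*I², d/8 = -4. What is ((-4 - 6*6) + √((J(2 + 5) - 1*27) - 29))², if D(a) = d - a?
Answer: (40 - √7294)² ≈ 2061.6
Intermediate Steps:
d = -32 (d = 8*(-4) = -32)
D(a) = -32 - a
J(I) = 150*I² (J(I) = -5*(-32 - 1*(-2))*I² = -5*(-32 + 2)*I² = -(-150)*I² = 150*I²)
((-4 - 6*6) + √((J(2 + 5) - 1*27) - 29))² = ((-4 - 6*6) + √((150*(2 + 5)² - 1*27) - 29))² = ((-4 - 36) + √((150*7² - 27) - 29))² = (-40 + √((150*49 - 27) - 29))² = (-40 + √((7350 - 27) - 29))² = (-40 + √(7323 - 29))² = (-40 + √7294)²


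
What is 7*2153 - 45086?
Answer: -30015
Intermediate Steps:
7*2153 - 45086 = 15071 - 45086 = -30015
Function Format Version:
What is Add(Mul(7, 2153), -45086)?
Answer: -30015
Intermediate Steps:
Add(Mul(7, 2153), -45086) = Add(15071, -45086) = -30015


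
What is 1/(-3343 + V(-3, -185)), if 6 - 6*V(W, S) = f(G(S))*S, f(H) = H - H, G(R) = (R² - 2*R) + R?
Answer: -1/3342 ≈ -0.00029922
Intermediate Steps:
G(R) = R² - R
f(H) = 0
V(W, S) = 1 (V(W, S) = 1 - 0*S = 1 - ⅙*0 = 1 + 0 = 1)
1/(-3343 + V(-3, -185)) = 1/(-3343 + 1) = 1/(-3342) = -1/3342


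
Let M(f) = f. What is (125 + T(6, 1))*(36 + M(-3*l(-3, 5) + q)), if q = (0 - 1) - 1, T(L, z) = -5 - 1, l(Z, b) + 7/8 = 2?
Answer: 29155/8 ≈ 3644.4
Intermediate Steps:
l(Z, b) = 9/8 (l(Z, b) = -7/8 + 2 = 9/8)
T(L, z) = -6
q = -2 (q = -1 - 1 = -2)
(125 + T(6, 1))*(36 + M(-3*l(-3, 5) + q)) = (125 - 6)*(36 + (-3*9/8 - 2)) = 119*(36 + (-27/8 - 2)) = 119*(36 - 43/8) = 119*(245/8) = 29155/8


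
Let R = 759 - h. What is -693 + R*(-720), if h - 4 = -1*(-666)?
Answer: -64773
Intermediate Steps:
h = 670 (h = 4 - 1*(-666) = 4 + 666 = 670)
R = 89 (R = 759 - 1*670 = 759 - 670 = 89)
-693 + R*(-720) = -693 + 89*(-720) = -693 - 64080 = -64773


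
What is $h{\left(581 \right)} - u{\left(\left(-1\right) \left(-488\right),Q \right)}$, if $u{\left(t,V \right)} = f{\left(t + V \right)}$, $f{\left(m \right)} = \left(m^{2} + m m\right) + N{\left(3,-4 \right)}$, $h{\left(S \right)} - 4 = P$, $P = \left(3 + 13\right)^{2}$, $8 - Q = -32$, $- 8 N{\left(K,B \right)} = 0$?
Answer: $-557308$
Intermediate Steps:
$N{\left(K,B \right)} = 0$ ($N{\left(K,B \right)} = \left(- \frac{1}{8}\right) 0 = 0$)
$Q = 40$ ($Q = 8 - -32 = 8 + 32 = 40$)
$P = 256$ ($P = 16^{2} = 256$)
$h{\left(S \right)} = 260$ ($h{\left(S \right)} = 4 + 256 = 260$)
$f{\left(m \right)} = 2 m^{2}$ ($f{\left(m \right)} = \left(m^{2} + m m\right) + 0 = \left(m^{2} + m^{2}\right) + 0 = 2 m^{2} + 0 = 2 m^{2}$)
$u{\left(t,V \right)} = 2 \left(V + t\right)^{2}$ ($u{\left(t,V \right)} = 2 \left(t + V\right)^{2} = 2 \left(V + t\right)^{2}$)
$h{\left(581 \right)} - u{\left(\left(-1\right) \left(-488\right),Q \right)} = 260 - 2 \left(40 - -488\right)^{2} = 260 - 2 \left(40 + 488\right)^{2} = 260 - 2 \cdot 528^{2} = 260 - 2 \cdot 278784 = 260 - 557568 = -557308$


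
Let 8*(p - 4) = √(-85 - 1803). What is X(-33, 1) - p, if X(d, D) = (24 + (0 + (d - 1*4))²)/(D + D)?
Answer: 1385/2 - I*√118/2 ≈ 692.5 - 5.4314*I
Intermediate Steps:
X(d, D) = (24 + (-4 + d)²)/(2*D) (X(d, D) = (24 + (0 + (d - 4))²)/((2*D)) = (24 + (0 + (-4 + d))²)*(1/(2*D)) = (24 + (-4 + d)²)*(1/(2*D)) = (24 + (-4 + d)²)/(2*D))
p = 4 + I*√118/2 (p = 4 + √(-85 - 1803)/8 = 4 + √(-1888)/8 = 4 + (4*I*√118)/8 = 4 + I*√118/2 ≈ 4.0 + 5.4314*I)
X(-33, 1) - p = (½)*(24 + (-4 - 33)²)/1 - (4 + I*√118/2) = (½)*1*(24 + (-37)²) + (-4 - I*√118/2) = (½)*1*(24 + 1369) + (-4 - I*√118/2) = (½)*1*1393 + (-4 - I*√118/2) = 1393/2 + (-4 - I*√118/2) = 1385/2 - I*√118/2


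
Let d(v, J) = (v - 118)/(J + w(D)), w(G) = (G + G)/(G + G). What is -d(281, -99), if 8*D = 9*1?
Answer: 163/98 ≈ 1.6633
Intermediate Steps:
D = 9/8 (D = (9*1)/8 = (1/8)*9 = 9/8 ≈ 1.1250)
w(G) = 1 (w(G) = (2*G)/((2*G)) = (2*G)*(1/(2*G)) = 1)
d(v, J) = (-118 + v)/(1 + J) (d(v, J) = (v - 118)/(J + 1) = (-118 + v)/(1 + J))
-d(281, -99) = -(-118 + 281)/(1 - 99) = -163/(-98) = -(-1)*163/98 = -1*(-163/98) = 163/98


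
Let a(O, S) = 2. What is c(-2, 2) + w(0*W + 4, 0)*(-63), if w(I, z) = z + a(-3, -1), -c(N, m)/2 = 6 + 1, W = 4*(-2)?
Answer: -140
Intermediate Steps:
W = -8
c(N, m) = -14 (c(N, m) = -2*(6 + 1) = -2*7 = -14)
w(I, z) = 2 + z (w(I, z) = z + 2 = 2 + z)
c(-2, 2) + w(0*W + 4, 0)*(-63) = -14 + (2 + 0)*(-63) = -14 + 2*(-63) = -14 - 126 = -140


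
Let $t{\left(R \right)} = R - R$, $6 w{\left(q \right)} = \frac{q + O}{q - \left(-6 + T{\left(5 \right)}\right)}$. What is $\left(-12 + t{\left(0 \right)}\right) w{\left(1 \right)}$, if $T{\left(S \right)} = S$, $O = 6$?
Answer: $-7$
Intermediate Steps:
$w{\left(q \right)} = \frac{6 + q}{6 \left(1 + q\right)}$ ($w{\left(q \right)} = \frac{\left(q + 6\right) \frac{1}{q + \left(6 - 5\right)}}{6} = \frac{\left(6 + q\right) \frac{1}{q + \left(6 - 5\right)}}{6} = \frac{\left(6 + q\right) \frac{1}{q + 1}}{6} = \frac{\left(6 + q\right) \frac{1}{1 + q}}{6} = \frac{\frac{1}{1 + q} \left(6 + q\right)}{6} = \frac{6 + q}{6 \left(1 + q\right)}$)
$t{\left(R \right)} = 0$
$\left(-12 + t{\left(0 \right)}\right) w{\left(1 \right)} = \left(-12 + 0\right) \frac{6 + 1}{6 \left(1 + 1\right)} = - 12 \cdot \frac{1}{6} \cdot \frac{1}{2} \cdot 7 = \left(-12\right) \frac{7}{12} = -7$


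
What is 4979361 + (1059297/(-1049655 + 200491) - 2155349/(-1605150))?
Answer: 3393523205638624643/681517797300 ≈ 4.9794e+6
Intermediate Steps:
4979361 + (1059297/(-1049655 + 200491) - 2155349/(-1605150)) = 4979361 + (1059297/(-849164) - 2155349*(-1/1605150)) = 4979361 + (1059297*(-1/849164) + 2155349/1605150) = 4979361 + (-1059297/849164 + 2155349/1605150) = 4979361 + 64957099343/681517797300 = 3393523205638624643/681517797300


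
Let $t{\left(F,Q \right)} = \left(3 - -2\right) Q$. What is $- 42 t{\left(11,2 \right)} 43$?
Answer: $-18060$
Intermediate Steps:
$t{\left(F,Q \right)} = 5 Q$ ($t{\left(F,Q \right)} = \left(3 + 2\right) Q = 5 Q$)
$- 42 t{\left(11,2 \right)} 43 = - 42 \cdot 5 \cdot 2 \cdot 43 = \left(-42\right) 10 \cdot 43 = \left(-420\right) 43 = -18060$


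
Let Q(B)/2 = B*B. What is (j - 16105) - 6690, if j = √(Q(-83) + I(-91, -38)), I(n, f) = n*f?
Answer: -22795 + 2*√4309 ≈ -22664.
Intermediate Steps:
Q(B) = 2*B² (Q(B) = 2*(B*B) = 2*B²)
I(n, f) = f*n
j = 2*√4309 (j = √(2*(-83)² - 38*(-91)) = √(2*6889 + 3458) = √(13778 + 3458) = √17236 = 2*√4309 ≈ 131.29)
(j - 16105) - 6690 = (2*√4309 - 16105) - 6690 = (-16105 + 2*√4309) - 6690 = -22795 + 2*√4309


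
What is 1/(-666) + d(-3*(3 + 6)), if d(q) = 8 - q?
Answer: 23309/666 ≈ 34.998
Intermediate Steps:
1/(-666) + d(-3*(3 + 6)) = 1/(-666) + (8 - (-3)*(3 + 6)) = -1/666 + (8 - (-3)*9) = -1/666 + (8 - 1*(-27)) = -1/666 + (8 + 27) = -1/666 + 35 = 23309/666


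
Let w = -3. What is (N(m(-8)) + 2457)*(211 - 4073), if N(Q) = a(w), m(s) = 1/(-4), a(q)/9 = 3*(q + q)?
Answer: -8863290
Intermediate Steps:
a(q) = 54*q (a(q) = 9*(3*(q + q)) = 9*(3*(2*q)) = 9*(6*q) = 54*q)
m(s) = -¼
N(Q) = -162 (N(Q) = 54*(-3) = -162)
(N(m(-8)) + 2457)*(211 - 4073) = (-162 + 2457)*(211 - 4073) = 2295*(-3862) = -8863290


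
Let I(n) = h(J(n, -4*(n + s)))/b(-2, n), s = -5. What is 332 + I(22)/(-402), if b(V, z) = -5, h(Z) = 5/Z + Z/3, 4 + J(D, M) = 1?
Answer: 1000976/3015 ≈ 332.00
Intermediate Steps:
J(D, M) = -3 (J(D, M) = -4 + 1 = -3)
h(Z) = 5/Z + Z/3 (h(Z) = 5/Z + Z*(1/3) = 5/Z + Z/3)
I(n) = 8/15 (I(n) = (5/(-3) + (1/3)*(-3))/(-5) = (5*(-1/3) - 1)*(-1/5) = (-5/3 - 1)*(-1/5) = -8/3*(-1/5) = 8/15)
332 + I(22)/(-402) = 332 + (8/15)/(-402) = 332 - 1/402*8/15 = 332 - 4/3015 = 1000976/3015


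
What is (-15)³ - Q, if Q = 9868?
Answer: -13243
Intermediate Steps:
(-15)³ - Q = (-15)³ - 1*9868 = -3375 - 9868 = -13243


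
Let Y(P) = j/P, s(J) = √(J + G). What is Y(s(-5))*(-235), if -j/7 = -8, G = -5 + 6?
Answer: 6580*I ≈ 6580.0*I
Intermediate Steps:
G = 1
j = 56 (j = -7*(-8) = 56)
s(J) = √(1 + J) (s(J) = √(J + 1) = √(1 + J))
Y(P) = 56/P
Y(s(-5))*(-235) = (56/(√(1 - 5)))*(-235) = (56/(√(-4)))*(-235) = (56/((2*I)))*(-235) = (56*(-I/2))*(-235) = -28*I*(-235) = 6580*I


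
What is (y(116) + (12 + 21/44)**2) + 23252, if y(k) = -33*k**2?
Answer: -814359655/1936 ≈ -4.2064e+5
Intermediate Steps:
(y(116) + (12 + 21/44)**2) + 23252 = (-33*116**2 + (12 + 21/44)**2) + 23252 = (-33*13456 + (12 + 21*(1/44))**2) + 23252 = (-444048 + (12 + 21/44)**2) + 23252 = (-444048 + (549/44)**2) + 23252 = (-444048 + 301401/1936) + 23252 = -859375527/1936 + 23252 = -814359655/1936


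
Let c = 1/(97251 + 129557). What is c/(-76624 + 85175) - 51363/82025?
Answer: -344689309711/550457345800 ≈ -0.62619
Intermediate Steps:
c = 1/226808 ≈ 4.4090e-6
c/(-76624 + 85175) - 51363/82025 = 1/(226808*(-76624 + 85175)) - 51363/82025 = (1/226808)/8551 - 51363*1/82025 = (1/226808)*(1/8551) - 51363/82025 = 1/1939435208 - 51363/82025 = -344689309711/550457345800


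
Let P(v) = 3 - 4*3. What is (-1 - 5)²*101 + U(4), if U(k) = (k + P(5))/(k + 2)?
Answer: 21811/6 ≈ 3635.2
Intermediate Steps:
P(v) = -9 (P(v) = 3 - 12 = -9)
U(k) = (-9 + k)/(2 + k) (U(k) = (k - 9)/(k + 2) = (-9 + k)/(2 + k))
(-1 - 5)²*101 + U(4) = (-1 - 5)²*101 + (-9 + 4)/(2 + 4) = (-6)²*101 - 5/6 = 36*101 + (⅙)*(-5) = 3636 - ⅚ = 21811/6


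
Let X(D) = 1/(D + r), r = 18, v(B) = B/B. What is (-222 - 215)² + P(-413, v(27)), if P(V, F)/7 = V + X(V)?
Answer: 74290803/395 ≈ 1.8808e+5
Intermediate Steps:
v(B) = 1
X(D) = 1/(18 + D) (X(D) = 1/(D + 18) = 1/(18 + D))
P(V, F) = 7*V + 7/(18 + V) (P(V, F) = 7*(V + 1/(18 + V)) = 7*V + 7/(18 + V))
(-222 - 215)² + P(-413, v(27)) = (-222 - 215)² + 7*(1 - 413*(18 - 413))/(18 - 413) = (-437)² + 7*(1 - 413*(-395))/(-395) = 190969 + 7*(-1/395)*(1 + 163135) = 190969 + 7*(-1/395)*163136 = 190969 - 1141952/395 = 74290803/395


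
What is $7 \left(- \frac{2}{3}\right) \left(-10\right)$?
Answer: $\frac{140}{3} \approx 46.667$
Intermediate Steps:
$7 \left(- \frac{2}{3}\right) \left(-10\right) = \left(- \frac{14}{3}\right) \left(-10\right) = \frac{140}{3}$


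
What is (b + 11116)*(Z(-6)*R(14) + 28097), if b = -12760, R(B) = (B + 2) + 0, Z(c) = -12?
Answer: -45875820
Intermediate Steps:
R(B) = 2 + B (R(B) = (2 + B) + 0 = 2 + B)
(b + 11116)*(Z(-6)*R(14) + 28097) = (-12760 + 11116)*(-12*(2 + 14) + 28097) = -1644*(-12*16 + 28097) = -1644*(-192 + 28097) = -1644*27905 = -45875820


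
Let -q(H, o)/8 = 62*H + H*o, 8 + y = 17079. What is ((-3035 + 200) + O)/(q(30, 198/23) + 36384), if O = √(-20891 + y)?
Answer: -21735/149024 + 23*I*√955/223536 ≈ -0.14585 + 0.0031797*I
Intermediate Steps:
y = 17071 (y = -8 + 17079 = 17071)
O = 2*I*√955 (O = √(-20891 + 17071) = √(-3820) = 2*I*√955 ≈ 61.806*I)
q(H, o) = -496*H - 8*H*o (q(H, o) = -8*(62*H + H*o) = -496*H - 8*H*o)
((-3035 + 200) + O)/(q(30, 198/23) + 36384) = ((-3035 + 200) + 2*I*√955)/(-8*30*(62 + 198/23) + 36384) = (-2835 + 2*I*√955)/(-8*30*(62 + 198*(1/23)) + 36384) = (-2835 + 2*I*√955)/(-8*30*(62 + 198/23) + 36384) = (-2835 + 2*I*√955)/(-8*30*1624/23 + 36384) = (-2835 + 2*I*√955)/(-389760/23 + 36384) = (-2835 + 2*I*√955)/(447072/23) = (-2835 + 2*I*√955)*(23/447072) = -21735/149024 + 23*I*√955/223536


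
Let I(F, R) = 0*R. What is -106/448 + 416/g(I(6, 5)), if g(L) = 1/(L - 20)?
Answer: -1863733/224 ≈ -8320.2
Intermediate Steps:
I(F, R) = 0
g(L) = 1/(-20 + L)
-106/448 + 416/g(I(6, 5)) = -106/448 + 416/(1/(-20 + 0)) = -106*1/448 + 416/(1/(-20)) = -53/224 + 416/(-1/20) = -53/224 + 416*(-20) = -53/224 - 8320 = -1863733/224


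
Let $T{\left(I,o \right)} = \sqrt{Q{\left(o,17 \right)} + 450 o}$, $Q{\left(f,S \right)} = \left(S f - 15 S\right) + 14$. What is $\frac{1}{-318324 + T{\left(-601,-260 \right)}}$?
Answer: $- \frac{318324}{101330290637} - \frac{i \sqrt{121661}}{101330290637} \approx -3.1414 \cdot 10^{-6} - 3.4422 \cdot 10^{-9} i$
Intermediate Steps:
$Q{\left(f,S \right)} = 14 - 15 S + S f$ ($Q{\left(f,S \right)} = \left(- 15 S + S f\right) + 14 = 14 - 15 S + S f$)
$T{\left(I,o \right)} = \sqrt{-241 + 467 o}$ ($T{\left(I,o \right)} = \sqrt{\left(14 - 255 + 17 o\right) + 450 o} = \sqrt{\left(-241 + 17 o\right) + 450 o} = \sqrt{-241 + 467 o}$)
$\frac{1}{-318324 + T{\left(-601,-260 \right)}} = \frac{1}{-318324 + \sqrt{-241 + 467 \left(-260\right)}} = \frac{1}{-318324 + \sqrt{-241 - 121420}} = \frac{1}{-318324 + \sqrt{-121661}} = \frac{1}{-318324 + i \sqrt{121661}}$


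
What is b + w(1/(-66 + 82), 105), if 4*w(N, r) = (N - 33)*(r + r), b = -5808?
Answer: -241191/32 ≈ -7537.2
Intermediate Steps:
w(N, r) = r*(-33 + N)/2 (w(N, r) = ((N - 33)*(r + r))/4 = ((-33 + N)*(2*r))/4 = (2*r*(-33 + N))/4 = r*(-33 + N)/2)
b + w(1/(-66 + 82), 105) = -5808 + (1/2)*105*(-33 + 1/(-66 + 82)) = -5808 + (1/2)*105*(-33 + 1/16) = -5808 + (1/2)*105*(-527/16) = -5808 - 55335/32 = -241191/32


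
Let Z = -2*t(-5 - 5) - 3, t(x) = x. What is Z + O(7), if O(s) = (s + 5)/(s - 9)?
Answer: 11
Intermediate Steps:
O(s) = (5 + s)/(-9 + s)
Z = 17 (Z = -2*(-5 - 5) - 3 = -2*(-10) - 3 = 20 - 3 = 17)
Z + O(7) = 17 + (5 + 7)/(-9 + 7) = 17 + 12/(-2) = 17 - 1/2*12 = 17 - 6 = 11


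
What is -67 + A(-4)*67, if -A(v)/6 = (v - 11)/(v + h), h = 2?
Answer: -3082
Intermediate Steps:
A(v) = -6*(-11 + v)/(2 + v) (A(v) = -6*(v - 11)/(v + 2) = -6*(-11 + v)/(2 + v))
-67 + A(-4)*67 = -67 + (6*(11 - 1*(-4))/(2 - 4))*67 = -67 + (6*(11 + 4)/(-2))*67 = -67 + (6*(-½)*15)*67 = -67 - 45*67 = -67 - 3015 = -3082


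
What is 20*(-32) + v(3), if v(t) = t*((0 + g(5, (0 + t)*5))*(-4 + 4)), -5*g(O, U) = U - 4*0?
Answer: -640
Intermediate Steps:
g(O, U) = -U/5 (g(O, U) = -(U - 4*0)/5 = -(U + 0)/5 = -U/5)
v(t) = 0 (v(t) = t*((0 - (0 + t)*5/5)*(-4 + 4)) = t*((0 - t*5/5)*0) = t*((0 - t)*0) = t*(-t*0) = t*0 = 0)
20*(-32) + v(3) = 20*(-32) + 0 = -640 + 0 = -640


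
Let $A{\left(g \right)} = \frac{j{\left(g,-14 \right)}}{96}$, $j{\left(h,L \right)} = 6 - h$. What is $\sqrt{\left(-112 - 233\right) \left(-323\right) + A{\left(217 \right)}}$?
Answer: $\frac{\sqrt{64185294}}{24} \approx 333.82$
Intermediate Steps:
$A{\left(g \right)} = \frac{1}{16} - \frac{g}{96}$ ($A{\left(g \right)} = \frac{6 - g}{96} = \left(6 - g\right) \frac{1}{96} = \frac{1}{16} - \frac{g}{96}$)
$\sqrt{\left(-112 - 233\right) \left(-323\right) + A{\left(217 \right)}} = \sqrt{\left(-112 - 233\right) \left(-323\right) + \left(\frac{1}{16} - \frac{217}{96}\right)} = \sqrt{\left(-345\right) \left(-323\right) + \left(\frac{1}{16} - \frac{217}{96}\right)} = \sqrt{111435 - \frac{211}{96}} = \sqrt{\frac{10697549}{96}} = \frac{\sqrt{64185294}}{24}$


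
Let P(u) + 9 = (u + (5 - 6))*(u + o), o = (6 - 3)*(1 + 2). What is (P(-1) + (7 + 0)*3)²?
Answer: 16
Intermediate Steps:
o = 9 (o = 3*3 = 9)
P(u) = -9 + (-1 + u)*(9 + u) (P(u) = -9 + (u + (5 - 6))*(u + 9) = -9 + (u - 1)*(9 + u) = -9 + (-1 + u)*(9 + u))
(P(-1) + (7 + 0)*3)² = ((-18 + (-1)² + 8*(-1)) + (7 + 0)*3)² = ((-18 + 1 - 8) + 7*3)² = (-25 + 21)² = (-4)² = 16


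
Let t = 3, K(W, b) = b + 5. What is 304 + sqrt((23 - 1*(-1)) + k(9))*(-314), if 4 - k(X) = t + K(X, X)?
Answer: 304 - 314*sqrt(11) ≈ -737.42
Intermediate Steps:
K(W, b) = 5 + b
k(X) = -4 - X (k(X) = 4 - (3 + (5 + X)) = 4 - (8 + X) = 4 + (-8 - X) = -4 - X)
304 + sqrt((23 - 1*(-1)) + k(9))*(-314) = 304 + sqrt((23 - 1*(-1)) + (-4 - 1*9))*(-314) = 304 + sqrt((23 + 1) + (-4 - 9))*(-314) = 304 + sqrt(24 - 13)*(-314) = 304 + sqrt(11)*(-314) = 304 - 314*sqrt(11)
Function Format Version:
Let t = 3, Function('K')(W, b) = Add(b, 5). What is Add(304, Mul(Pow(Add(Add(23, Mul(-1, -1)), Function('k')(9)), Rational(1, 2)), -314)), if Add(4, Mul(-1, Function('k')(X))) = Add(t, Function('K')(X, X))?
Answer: Add(304, Mul(-314, Pow(11, Rational(1, 2)))) ≈ -737.42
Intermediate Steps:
Function('K')(W, b) = Add(5, b)
Function('k')(X) = Add(-4, Mul(-1, X)) (Function('k')(X) = Add(4, Mul(-1, Add(3, Add(5, X)))) = Add(4, Mul(-1, Add(8, X))) = Add(4, Add(-8, Mul(-1, X))) = Add(-4, Mul(-1, X)))
Add(304, Mul(Pow(Add(Add(23, Mul(-1, -1)), Function('k')(9)), Rational(1, 2)), -314)) = Add(304, Mul(Pow(Add(Add(23, Mul(-1, -1)), Add(-4, Mul(-1, 9))), Rational(1, 2)), -314)) = Add(304, Mul(Pow(Add(Add(23, 1), Add(-4, -9)), Rational(1, 2)), -314)) = Add(304, Mul(Pow(Add(24, -13), Rational(1, 2)), -314)) = Add(304, Mul(Pow(11, Rational(1, 2)), -314)) = Add(304, Mul(-314, Pow(11, Rational(1, 2))))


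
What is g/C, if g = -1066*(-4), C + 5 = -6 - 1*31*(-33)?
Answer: 1066/253 ≈ 4.2134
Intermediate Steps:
C = 1012 (C = -5 + (-6 - 1*31*(-33)) = -5 + (-6 - 31*(-33)) = -5 + (-6 + 1023) = -5 + 1017 = 1012)
g = 4264
g/C = 4264/1012 = 4264*(1/1012) = 1066/253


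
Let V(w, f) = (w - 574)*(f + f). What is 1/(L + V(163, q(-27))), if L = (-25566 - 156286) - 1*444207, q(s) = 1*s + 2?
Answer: -1/605509 ≈ -1.6515e-6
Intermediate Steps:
q(s) = 2 + s (q(s) = s + 2 = 2 + s)
V(w, f) = 2*f*(-574 + w) (V(w, f) = (-574 + w)*(2*f) = 2*f*(-574 + w))
L = -626059 (L = -181852 - 444207 = -626059)
1/(L + V(163, q(-27))) = 1/(-626059 + 2*(2 - 27)*(-574 + 163)) = 1/(-626059 + 2*(-25)*(-411)) = 1/(-626059 + 20550) = 1/(-605509) = -1/605509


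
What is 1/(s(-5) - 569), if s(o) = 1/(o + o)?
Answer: -10/5691 ≈ -0.0017572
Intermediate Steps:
s(o) = 1/(2*o)
1/(s(-5) - 569) = 1/((½)/(-5) - 569) = 1/((½)*(-⅕) - 569) = 1/(-⅒ - 569) = 1/(-5691/10) = -10/5691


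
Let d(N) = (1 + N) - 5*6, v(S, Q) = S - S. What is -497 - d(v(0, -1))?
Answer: -468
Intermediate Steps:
v(S, Q) = 0
d(N) = -29 + N (d(N) = (1 + N) - 30 = -29 + N)
-497 - d(v(0, -1)) = -497 - (-29 + 0) = -497 - 1*(-29) = -497 + 29 = -468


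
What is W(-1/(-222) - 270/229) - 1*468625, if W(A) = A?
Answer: -23824017461/50838 ≈ -4.6863e+5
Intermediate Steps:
W(-1/(-222) - 270/229) - 1*468625 = (-1/(-222) - 270/229) - 1*468625 = (-1*(-1/222) - 270*1/229) - 468625 = (1/222 - 270/229) - 468625 = -59711/50838 - 468625 = -23824017461/50838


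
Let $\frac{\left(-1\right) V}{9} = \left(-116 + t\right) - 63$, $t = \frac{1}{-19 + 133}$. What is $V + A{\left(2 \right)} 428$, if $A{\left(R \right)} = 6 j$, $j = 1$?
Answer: $\frac{158799}{38} \approx 4178.9$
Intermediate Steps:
$t = \frac{1}{114} \approx 0.0087719$
$A{\left(R \right)} = 6$ ($A{\left(R \right)} = 6 \cdot 1 = 6$)
$V = \frac{61215}{38}$ ($V = - 9 \left(\left(-116 + \frac{1}{114}\right) - 63\right) = - 9 \left(- \frac{13223}{114} - 63\right) = \left(-9\right) \left(- \frac{20405}{114}\right) = \frac{61215}{38} \approx 1610.9$)
$V + A{\left(2 \right)} 428 = \frac{61215}{38} + 6 \cdot 428 = \frac{61215}{38} + 2568 = \frac{158799}{38}$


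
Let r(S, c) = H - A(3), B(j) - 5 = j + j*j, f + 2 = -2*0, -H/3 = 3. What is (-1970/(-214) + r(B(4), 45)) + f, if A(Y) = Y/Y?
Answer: -299/107 ≈ -2.7944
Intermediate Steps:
H = -9 (H = -3*3 = -9)
A(Y) = 1
f = -2 (f = -2 - 2*0 = -2 + 0 = -2)
B(j) = 5 + j + j² (B(j) = 5 + (j + j*j) = 5 + (j + j²) = 5 + j + j²)
r(S, c) = -10 (r(S, c) = -9 - 1*1 = -9 - 1 = -10)
(-1970/(-214) + r(B(4), 45)) + f = (-1970/(-214) - 10) - 2 = (-1970*(-1/214) - 10) - 2 = (985/107 - 10) - 2 = -85/107 - 2 = -299/107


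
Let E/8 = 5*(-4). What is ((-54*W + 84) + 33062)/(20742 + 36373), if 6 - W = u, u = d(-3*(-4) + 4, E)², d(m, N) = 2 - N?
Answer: 1449998/57115 ≈ 25.387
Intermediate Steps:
E = -160 (E = 8*(5*(-4)) = 8*(-20) = -160)
u = 26244 (u = (2 - 1*(-160))² = (2 + 160)² = 162² = 26244)
W = -26238 (W = 6 - 1*26244 = 6 - 26244 = -26238)
((-54*W + 84) + 33062)/(20742 + 36373) = ((-54*(-26238) + 84) + 33062)/(20742 + 36373) = ((1416852 + 84) + 33062)/57115 = (1416936 + 33062)*(1/57115) = 1449998*(1/57115) = 1449998/57115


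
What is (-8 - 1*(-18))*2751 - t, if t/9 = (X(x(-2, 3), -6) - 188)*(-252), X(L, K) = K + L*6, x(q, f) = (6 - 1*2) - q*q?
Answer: -412482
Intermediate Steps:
x(q, f) = 4 - q² (x(q, f) = (6 - 2) - q² = 4 - q²)
X(L, K) = K + 6*L
t = 439992 (t = 9*(((-6 + 6*(4 - 1*(-2)²)) - 188)*(-252)) = 9*(((-6 + 6*(4 - 1*4)) - 188)*(-252)) = 9*(((-6 + 6*(4 - 4)) - 188)*(-252)) = 9*(((-6 + 6*0) - 188)*(-252)) = 9*(((-6 + 0) - 188)*(-252)) = 9*((-6 - 188)*(-252)) = 9*(-194*(-252)) = 9*48888 = 439992)
(-8 - 1*(-18))*2751 - t = (-8 - 1*(-18))*2751 - 1*439992 = (-8 + 18)*2751 - 439992 = 10*2751 - 439992 = 27510 - 439992 = -412482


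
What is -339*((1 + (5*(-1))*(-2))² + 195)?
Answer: -107124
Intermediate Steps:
-339*((1 + (5*(-1))*(-2))² + 195) = -339*((1 - 5*(-2))² + 195) = -339*((1 + 10)² + 195) = -339*(11² + 195) = -339*(121 + 195) = -339*316 = -107124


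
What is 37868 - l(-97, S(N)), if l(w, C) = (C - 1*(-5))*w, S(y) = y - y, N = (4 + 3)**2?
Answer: 38353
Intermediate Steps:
N = 49 (N = 7**2 = 49)
S(y) = 0
l(w, C) = w*(5 + C) (l(w, C) = (C + 5)*w = (5 + C)*w = w*(5 + C))
37868 - l(-97, S(N)) = 37868 - (-97)*(5 + 0) = 37868 - (-97)*5 = 37868 - 1*(-485) = 37868 + 485 = 38353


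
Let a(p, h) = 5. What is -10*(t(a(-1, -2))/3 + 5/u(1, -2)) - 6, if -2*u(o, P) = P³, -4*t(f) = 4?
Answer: -91/6 ≈ -15.167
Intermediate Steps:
t(f) = -1 (t(f) = -¼*4 = -1)
u(o, P) = -P³/2
-10*(t(a(-1, -2))/3 + 5/u(1, -2)) - 6 = -10*(-1/3 + 5/((-½*(-2)³))) - 6 = -10*(-1*⅓ + 5/((-½*(-8)))) - 6 = -10*(-⅓ + 5/4) - 6 = -10*11/12 - 6 = -55/6 - 6 = -91/6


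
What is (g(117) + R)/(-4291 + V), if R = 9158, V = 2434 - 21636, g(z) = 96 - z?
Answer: -9137/23493 ≈ -0.38892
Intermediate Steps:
V = -19202
(g(117) + R)/(-4291 + V) = ((96 - 1*117) + 9158)/(-4291 - 19202) = ((96 - 117) + 9158)/(-23493) = (-21 + 9158)*(-1/23493) = 9137*(-1/23493) = -9137/23493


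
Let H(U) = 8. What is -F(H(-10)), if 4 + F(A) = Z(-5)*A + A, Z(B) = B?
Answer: 36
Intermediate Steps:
F(A) = -4 - 4*A (F(A) = -4 + (-5*A + A) = -4 - 4*A)
-F(H(-10)) = -(-4 - 4*8) = -(-4 - 32) = -1*(-36) = 36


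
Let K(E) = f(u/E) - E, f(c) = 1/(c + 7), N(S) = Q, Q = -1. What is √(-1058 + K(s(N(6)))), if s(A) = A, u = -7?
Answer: I*√207158/14 ≈ 32.51*I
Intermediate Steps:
N(S) = -1
f(c) = 1/(7 + c)
K(E) = 1/(7 - 7/E) - E
√(-1058 + K(s(N(6)))) = √(-1058 + (⅐)*(-1)*(8 - 7*(-1))/(-1 - 1)) = √(-1058 + (⅐)*(-1)*(8 + 7)/(-2)) = √(-1058 + (⅐)*(-1)*(-½)*15) = √(-1058 + 15/14) = √(-14797/14) = I*√207158/14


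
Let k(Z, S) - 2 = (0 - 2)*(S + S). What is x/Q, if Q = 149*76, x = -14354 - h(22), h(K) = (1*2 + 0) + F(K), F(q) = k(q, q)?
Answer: -7135/5662 ≈ -1.2602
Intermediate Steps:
k(Z, S) = 2 - 4*S (k(Z, S) = 2 + (0 - 2)*(S + S) = 2 - 4*S)
F(q) = 2 - 4*q
h(K) = 4 - 4*K (h(K) = (1*2 + 0) + (2 - 4*K) = (2 + 0) + (2 - 4*K) = 2 + (2 - 4*K) = 4 - 4*K)
x = -14270 (x = -14354 - (4 - 4*22) = -14354 - (4 - 88) = -14354 - 1*(-84) = -14354 + 84 = -14270)
Q = 11324
x/Q = -14270/11324 = -14270*1/11324 = -7135/5662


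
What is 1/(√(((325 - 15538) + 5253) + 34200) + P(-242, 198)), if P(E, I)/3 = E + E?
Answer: -121/173672 - √1515/521016 ≈ -0.00077142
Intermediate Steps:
P(E, I) = 6*E (P(E, I) = 3*(E + E) = 3*(2*E) = 6*E)
1/(√(((325 - 15538) + 5253) + 34200) + P(-242, 198)) = 1/(√(((325 - 15538) + 5253) + 34200) + 6*(-242)) = 1/(√((-15213 + 5253) + 34200) - 1452) = 1/(√(-9960 + 34200) - 1452) = 1/(√24240 - 1452) = 1/(4*√1515 - 1452) = 1/(-1452 + 4*√1515)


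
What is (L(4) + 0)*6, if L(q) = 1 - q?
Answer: -18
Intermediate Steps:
(L(4) + 0)*6 = ((1 - 1*4) + 0)*6 = ((1 - 4) + 0)*6 = (-3 + 0)*6 = -3*6 = -18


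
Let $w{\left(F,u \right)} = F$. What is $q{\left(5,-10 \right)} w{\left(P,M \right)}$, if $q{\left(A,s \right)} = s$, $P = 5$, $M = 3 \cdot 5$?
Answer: $-50$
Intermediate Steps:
$M = 15$
$q{\left(5,-10 \right)} w{\left(P,M \right)} = \left(-10\right) 5 = -50$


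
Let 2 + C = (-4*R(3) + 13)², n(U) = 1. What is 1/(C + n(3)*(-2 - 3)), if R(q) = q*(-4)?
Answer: 1/3714 ≈ 0.00026925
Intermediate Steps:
R(q) = -4*q
C = 3719 (C = -2 + (-(-16)*3 + 13)² = -2 + (-4*(-12) + 13)² = -2 + (48 + 13)² = -2 + 61² = -2 + 3721 = 3719)
1/(C + n(3)*(-2 - 3)) = 1/(3719 + 1*(-2 - 3)) = 1/(3719 + 1*(-5)) = 1/(3719 - 5) = 1/3714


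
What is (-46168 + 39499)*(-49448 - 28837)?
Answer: 522082665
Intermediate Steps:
(-46168 + 39499)*(-49448 - 28837) = -6669*(-78285) = 522082665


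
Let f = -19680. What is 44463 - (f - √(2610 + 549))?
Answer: 64143 + 9*√39 ≈ 64199.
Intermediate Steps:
44463 - (f - √(2610 + 549)) = 44463 - (-19680 - √(2610 + 549)) = 44463 - (-19680 - √3159) = 44463 - (-19680 - 9*√39) = 44463 + (19680 + 9*√39) = 64143 + 9*√39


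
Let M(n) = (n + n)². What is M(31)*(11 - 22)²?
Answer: 465124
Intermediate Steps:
M(n) = 4*n² (M(n) = (2*n)² = 4*n²)
M(31)*(11 - 22)² = (4*31²)*(11 - 22)² = (4*961)*(-11)² = 3844*121 = 465124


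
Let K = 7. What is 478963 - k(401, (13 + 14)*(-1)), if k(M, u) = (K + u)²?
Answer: 478563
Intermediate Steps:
k(M, u) = (7 + u)²
478963 - k(401, (13 + 14)*(-1)) = 478963 - (7 + (13 + 14)*(-1))² = 478963 - (7 + 27*(-1))² = 478963 - (7 - 27)² = 478963 - 1*(-20)² = 478963 - 1*400 = 478963 - 400 = 478563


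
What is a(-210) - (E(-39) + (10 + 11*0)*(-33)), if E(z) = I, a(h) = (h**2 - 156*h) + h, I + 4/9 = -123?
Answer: 693931/9 ≈ 77104.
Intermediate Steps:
I = -1111/9 (I = -4/9 - 123 = -1111/9 ≈ -123.44)
a(h) = h**2 - 155*h
E(z) = -1111/9
a(-210) - (E(-39) + (10 + 11*0)*(-33)) = -210*(-155 - 210) - (-1111/9 + (10 + 11*0)*(-33)) = -210*(-365) - (-1111/9 + (10 + 0)*(-33)) = 76650 - (-1111/9 + 10*(-33)) = 76650 - (-1111/9 - 330) = 76650 - 1*(-4081/9) = 76650 + 4081/9 = 693931/9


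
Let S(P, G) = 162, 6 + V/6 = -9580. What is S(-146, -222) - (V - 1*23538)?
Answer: 81216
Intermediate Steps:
V = -57516 (V = -36 + 6*(-9580) = -36 - 57480 = -57516)
S(-146, -222) - (V - 1*23538) = 162 - (-57516 - 1*23538) = 162 - (-57516 - 23538) = 162 - 1*(-81054) = 162 + 81054 = 81216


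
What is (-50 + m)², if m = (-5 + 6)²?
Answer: 2401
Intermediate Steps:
m = 1 (m = 1² = 1)
(-50 + m)² = (-50 + 1)² = (-49)² = 2401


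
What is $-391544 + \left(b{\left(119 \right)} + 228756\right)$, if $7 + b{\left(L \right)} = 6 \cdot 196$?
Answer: $-161619$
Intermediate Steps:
$b{\left(L \right)} = 1169$ ($b{\left(L \right)} = -7 + 6 \cdot 196 = -7 + 1176 = 1169$)
$-391544 + \left(b{\left(119 \right)} + 228756\right) = -391544 + \left(1169 + 228756\right) = -391544 + 229925 = -161619$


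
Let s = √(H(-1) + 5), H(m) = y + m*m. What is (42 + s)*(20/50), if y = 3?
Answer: 18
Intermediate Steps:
H(m) = 3 + m² (H(m) = 3 + m*m = 3 + m²)
s = 3 (s = √((3 + (-1)²) + 5) = √((3 + 1) + 5) = √(4 + 5) = √9 = 3)
(42 + s)*(20/50) = (42 + 3)*(20/50) = 45*(20*(1/50)) = 45*(⅖) = 18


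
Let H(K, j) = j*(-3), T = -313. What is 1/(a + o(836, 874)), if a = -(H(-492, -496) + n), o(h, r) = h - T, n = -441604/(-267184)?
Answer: -66796/22754245 ≈ -0.0029355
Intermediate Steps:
n = 110401/66796 (n = -441604*(-1/267184) = 110401/66796 ≈ 1.6528)
o(h, r) = 313 + h (o(h, r) = h - 1*(-313) = h + 313 = 313 + h)
H(K, j) = -3*j
a = -99502849/66796 (a = -(-3*(-496) + 110401/66796) = -(1488 + 110401/66796) = -1*99502849/66796 = -99502849/66796 ≈ -1489.7)
1/(a + o(836, 874)) = 1/(-99502849/66796 + (313 + 836)) = 1/(-99502849/66796 + 1149) = 1/(-22754245/66796) = -66796/22754245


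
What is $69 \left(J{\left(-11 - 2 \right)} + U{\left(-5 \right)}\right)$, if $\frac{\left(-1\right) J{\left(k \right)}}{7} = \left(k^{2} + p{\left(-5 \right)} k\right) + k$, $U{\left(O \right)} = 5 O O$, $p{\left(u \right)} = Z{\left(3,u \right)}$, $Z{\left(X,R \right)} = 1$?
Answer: $-60444$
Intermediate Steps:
$p{\left(u \right)} = 1$
$U{\left(O \right)} = 5 O^{2}$
$J{\left(k \right)} = - 14 k - 7 k^{2}$ ($J{\left(k \right)} = - 7 \left(\left(k^{2} + 1 k\right) + k\right) = - 7 \left(\left(k^{2} + k\right) + k\right) = - 7 \left(\left(k + k^{2}\right) + k\right) = - 7 \left(k^{2} + 2 k\right) = - 14 k - 7 k^{2}$)
$69 \left(J{\left(-11 - 2 \right)} + U{\left(-5 \right)}\right) = 69 \left(- 7 \left(-11 - 2\right) \left(2 - 13\right) + 5 \left(-5\right)^{2}\right) = 69 \left(\left(-7\right) \left(-13\right) \left(2 - 13\right) + 5 \cdot 25\right) = 69 \left(\left(-7\right) \left(-13\right) \left(-11\right) + 125\right) = 69 \left(-1001 + 125\right) = 69 \left(-876\right) = -60444$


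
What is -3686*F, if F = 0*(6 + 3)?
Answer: 0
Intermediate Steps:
F = 0 (F = 0*9 = 0)
-3686*F = -3686*0 = 0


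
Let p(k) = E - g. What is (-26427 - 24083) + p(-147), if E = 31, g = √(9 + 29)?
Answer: -50479 - √38 ≈ -50485.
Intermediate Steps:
g = √38 ≈ 6.1644
p(k) = 31 - √38
(-26427 - 24083) + p(-147) = (-26427 - 24083) + (31 - √38) = -50510 + (31 - √38) = -50479 - √38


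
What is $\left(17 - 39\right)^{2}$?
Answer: $484$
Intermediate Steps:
$\left(17 - 39\right)^{2} = \left(-22\right)^{2} = 484$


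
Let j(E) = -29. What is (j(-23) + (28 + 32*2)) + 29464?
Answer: 29527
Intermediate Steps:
(j(-23) + (28 + 32*2)) + 29464 = (-29 + (28 + 32*2)) + 29464 = (-29 + (28 + 64)) + 29464 = (-29 + 92) + 29464 = 63 + 29464 = 29527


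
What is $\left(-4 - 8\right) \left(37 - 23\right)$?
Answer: $-168$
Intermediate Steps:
$\left(-4 - 8\right) \left(37 - 23\right) = \left(-4 - 8\right) 14 = \left(-12\right) 14 = -168$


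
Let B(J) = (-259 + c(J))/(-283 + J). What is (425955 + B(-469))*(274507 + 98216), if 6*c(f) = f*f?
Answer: 238752755995273/1504 ≈ 1.5875e+11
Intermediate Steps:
c(f) = f²/6 (c(f) = (f*f)/6 = f²/6)
B(J) = (-259 + J²/6)/(-283 + J)
(425955 + B(-469))*(274507 + 98216) = (425955 + (-1554 + (-469)²)/(6*(-283 - 469)))*(274507 + 98216) = (425955 + (⅙)*(-1554 + 219961)/(-752))*372723 = (425955 + (⅙)*(-1/752)*218407)*372723 = (425955 - 218407/4512)*372723 = (1921690553/4512)*372723 = 238752755995273/1504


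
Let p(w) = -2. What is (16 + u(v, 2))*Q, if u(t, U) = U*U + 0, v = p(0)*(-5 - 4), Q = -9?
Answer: -180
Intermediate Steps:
v = 18 (v = -2*(-5 - 4) = -2*(-9) = 18)
u(t, U) = U² (u(t, U) = U² + 0 = U²)
(16 + u(v, 2))*Q = (16 + 2²)*(-9) = (16 + 4)*(-9) = 20*(-9) = -180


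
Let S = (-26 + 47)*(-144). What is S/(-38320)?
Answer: 189/2395 ≈ 0.078914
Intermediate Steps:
S = -3024 (S = 21*(-144) = -3024)
S/(-38320) = -3024/(-38320) = -3024*(-1/38320) = 189/2395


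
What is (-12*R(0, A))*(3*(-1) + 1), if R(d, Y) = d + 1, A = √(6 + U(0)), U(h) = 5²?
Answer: 24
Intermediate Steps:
U(h) = 25
A = √31 (A = √(6 + 25) = √31 ≈ 5.5678)
R(d, Y) = 1 + d
(-12*R(0, A))*(3*(-1) + 1) = (-12*(1 + 0))*(3*(-1) + 1) = (-12*1)*(-3 + 1) = -12*(-2) = 24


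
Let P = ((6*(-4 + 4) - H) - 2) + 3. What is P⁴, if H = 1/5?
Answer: 256/625 ≈ 0.40960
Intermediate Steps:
H = ⅕ ≈ 0.20000
P = ⅘ (P = ((6*(-4 + 4) - 1*⅕) - 2) + 3 = ((6*0 - ⅕) - 2) + 3 = ((0 - ⅕) - 2) + 3 = (-⅕ - 2) + 3 = -11/5 + 3 = ⅘ ≈ 0.80000)
P⁴ = (⅘)⁴ = 256/625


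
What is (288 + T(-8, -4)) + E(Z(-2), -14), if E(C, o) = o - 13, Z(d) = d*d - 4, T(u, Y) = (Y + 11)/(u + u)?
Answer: 4169/16 ≈ 260.56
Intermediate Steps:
T(u, Y) = (11 + Y)/(2*u) (T(u, Y) = (11 + Y)/((2*u)) = (11 + Y)*(1/(2*u)) = (11 + Y)/(2*u))
Z(d) = -4 + d² (Z(d) = d² - 4 = -4 + d²)
E(C, o) = -13 + o
(288 + T(-8, -4)) + E(Z(-2), -14) = (288 + (½)*(11 - 4)/(-8)) + (-13 - 14) = (288 + (½)*(-⅛)*7) - 27 = (288 - 7/16) - 27 = 4601/16 - 27 = 4169/16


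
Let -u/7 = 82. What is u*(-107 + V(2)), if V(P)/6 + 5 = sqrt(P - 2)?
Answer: 78638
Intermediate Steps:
u = -574 (u = -7*82 = -574)
V(P) = -30 + 6*sqrt(-2 + P) (V(P) = -30 + 6*sqrt(P - 2) = -30 + 6*sqrt(-2 + P))
u*(-107 + V(2)) = -574*(-107 + (-30 + 6*sqrt(-2 + 2))) = -574*(-107 + (-30 + 6*sqrt(0))) = -574*(-107 + (-30 + 6*0)) = -574*(-107 + (-30 + 0)) = -574*(-107 - 30) = -574*(-137) = 78638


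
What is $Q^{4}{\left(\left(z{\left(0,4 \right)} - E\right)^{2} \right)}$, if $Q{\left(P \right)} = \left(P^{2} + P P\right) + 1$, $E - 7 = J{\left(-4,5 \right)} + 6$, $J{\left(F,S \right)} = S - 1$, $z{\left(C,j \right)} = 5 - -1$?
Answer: $735296112669939921$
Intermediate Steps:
$z{\left(C,j \right)} = 6$ ($z{\left(C,j \right)} = 5 + 1 = 6$)
$J{\left(F,S \right)} = -1 + S$
$E = 17$ ($E = 7 + \left(\left(-1 + 5\right) + 6\right) = 7 + \left(4 + 6\right) = 7 + 10 = 17$)
$Q{\left(P \right)} = 1 + 2 P^{2}$ ($Q{\left(P \right)} = \left(P^{2} + P^{2}\right) + 1 = 2 P^{2} + 1 = 1 + 2 P^{2}$)
$Q^{4}{\left(\left(z{\left(0,4 \right)} - E\right)^{2} \right)} = \left(1 + 2 \left(\left(6 - 17\right)^{2}\right)^{2}\right)^{4} = \left(1 + 2 \left(\left(-11\right)^{2}\right)^{2}\right)^{4} = \left(1 + 2 \cdot 121^{2}\right)^{4} = \left(1 + 2 \cdot 14641\right)^{4} = \left(1 + 29282\right)^{4} = 29283^{4} = 735296112669939921$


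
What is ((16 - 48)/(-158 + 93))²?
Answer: 1024/4225 ≈ 0.24237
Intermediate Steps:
((16 - 48)/(-158 + 93))² = (-32/(-65))² = (-32*(-1/65))² = (32/65)² = 1024/4225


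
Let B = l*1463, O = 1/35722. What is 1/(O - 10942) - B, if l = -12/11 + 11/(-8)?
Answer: 11280902334127/3126960984 ≈ 3607.6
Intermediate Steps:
l = -217/88 (l = -12*1/11 + 11*(-⅛) = -12/11 - 11/8 = -217/88 ≈ -2.4659)
O = 1/35722 ≈ 2.7994e-5
B = -28861/8 (B = -217/88*1463 = -28861/8 ≈ -3607.6)
1/(O - 10942) - B = 1/(1/35722 - 10942) - 1*(-28861/8) = 1/(-390870123/35722) + 28861/8 = -35722/390870123 + 28861/8 = 11280902334127/3126960984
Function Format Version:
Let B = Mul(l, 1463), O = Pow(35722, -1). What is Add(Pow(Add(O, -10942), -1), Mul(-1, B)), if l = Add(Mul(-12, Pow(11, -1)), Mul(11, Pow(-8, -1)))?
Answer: Rational(11280902334127, 3126960984) ≈ 3607.6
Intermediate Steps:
l = Rational(-217, 88) (l = Add(Mul(-12, Rational(1, 11)), Mul(11, Rational(-1, 8))) = Add(Rational(-12, 11), Rational(-11, 8)) = Rational(-217, 88) ≈ -2.4659)
O = Rational(1, 35722) ≈ 2.7994e-5
B = Rational(-28861, 8) (B = Mul(Rational(-217, 88), 1463) = Rational(-28861, 8) ≈ -3607.6)
Add(Pow(Add(O, -10942), -1), Mul(-1, B)) = Add(Pow(Add(Rational(1, 35722), -10942), -1), Mul(-1, Rational(-28861, 8))) = Add(Pow(Rational(-390870123, 35722), -1), Rational(28861, 8)) = Add(Rational(-35722, 390870123), Rational(28861, 8)) = Rational(11280902334127, 3126960984)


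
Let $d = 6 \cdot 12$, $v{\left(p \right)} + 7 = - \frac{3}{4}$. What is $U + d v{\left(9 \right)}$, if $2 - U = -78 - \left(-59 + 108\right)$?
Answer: $-429$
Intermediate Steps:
$v{\left(p \right)} = - \frac{31}{4}$ ($v{\left(p \right)} = -7 - \frac{3}{4} = - \frac{31}{4}$)
$d = 72$
$U = 129$ ($U = 2 - \left(-78 - \left(-59 + 108\right)\right) = 2 - \left(-78 - 49\right) = 2 - -127 = 2 + 127 = 129$)
$U + d v{\left(9 \right)} = 129 + 72 \left(- \frac{31}{4}\right) = 129 - 558 = -429$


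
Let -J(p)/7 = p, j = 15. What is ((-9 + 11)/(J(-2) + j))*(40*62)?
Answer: 4960/29 ≈ 171.03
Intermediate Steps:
J(p) = -7*p
((-9 + 11)/(J(-2) + j))*(40*62) = ((-9 + 11)/(-7*(-2) + 15))*(40*62) = (2/(14 + 15))*2480 = (2/29)*2480 = 4960/29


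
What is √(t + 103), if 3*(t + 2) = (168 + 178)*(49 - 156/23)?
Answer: √23662515/69 ≈ 70.499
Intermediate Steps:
t = 335828/69 (t = -2 + ((168 + 178)*(49 - 156/23))/3 = -2 + (346*(49 - 156*1/23))/3 = -2 + (346*(49 - 156/23))/3 = -2 + (346*(971/23))/3 = -2 + (⅓)*(335966/23) = -2 + 335966/69 = 335828/69 ≈ 4867.1)
√(t + 103) = √(335828/69 + 103) = √(342935/69) = √23662515/69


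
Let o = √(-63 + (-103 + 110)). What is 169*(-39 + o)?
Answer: -6591 + 338*I*√14 ≈ -6591.0 + 1264.7*I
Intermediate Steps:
o = 2*I*√14 (o = √(-63 + 7) = √(-56) = 2*I*√14 ≈ 7.4833*I)
169*(-39 + o) = 169*(-39 + 2*I*√14) = -6591 + 338*I*√14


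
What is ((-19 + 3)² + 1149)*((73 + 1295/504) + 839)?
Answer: 92517845/72 ≈ 1.2850e+6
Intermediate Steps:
((-19 + 3)² + 1149)*((73 + 1295/504) + 839) = ((-16)² + 1149)*((73 + 1295*(1/504)) + 839) = (256 + 1149)*((73 + 185/72) + 839) = 1405*(5441/72 + 839) = 1405*(65849/72) = 92517845/72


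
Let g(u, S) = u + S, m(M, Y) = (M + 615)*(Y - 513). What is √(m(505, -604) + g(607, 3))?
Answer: I*√1250430 ≈ 1118.2*I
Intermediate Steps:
m(M, Y) = (-513 + Y)*(615 + M) (m(M, Y) = (615 + M)*(-513 + Y) = (-513 + Y)*(615 + M))
g(u, S) = S + u
√(m(505, -604) + g(607, 3)) = √((-315495 - 513*505 + 615*(-604) + 505*(-604)) + (3 + 607)) = √((-315495 - 259065 - 371460 - 305020) + 610) = √(-1251040 + 610) = √(-1250430) = I*√1250430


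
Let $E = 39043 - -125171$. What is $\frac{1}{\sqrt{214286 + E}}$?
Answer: $\frac{\sqrt{3785}}{37850} \approx 0.0016254$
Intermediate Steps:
$E = 164214$ ($E = 39043 + 125171 = 164214$)
$\frac{1}{\sqrt{214286 + E}} = \frac{1}{\sqrt{214286 + 164214}} = \frac{1}{\sqrt{378500}} = \frac{1}{10 \sqrt{3785}} = \frac{\sqrt{3785}}{37850}$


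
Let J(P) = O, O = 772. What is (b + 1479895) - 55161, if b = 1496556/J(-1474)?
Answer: 275347801/193 ≈ 1.4267e+6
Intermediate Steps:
J(P) = 772
b = 374139/193 (b = 1496556/772 = 1496556*(1/772) = 374139/193 ≈ 1938.5)
(b + 1479895) - 55161 = (374139/193 + 1479895) - 55161 = 285993874/193 - 55161 = 275347801/193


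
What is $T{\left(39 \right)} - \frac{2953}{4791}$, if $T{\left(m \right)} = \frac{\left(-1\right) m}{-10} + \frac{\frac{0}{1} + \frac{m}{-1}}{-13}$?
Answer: $\frac{301049}{47910} \approx 6.2836$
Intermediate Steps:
$T{\left(m \right)} = \frac{23 m}{130}$ ($T{\left(m \right)} = - m \left(- \frac{1}{10}\right) + \left(0 \cdot 1 + m \left(-1\right)\right) \left(- \frac{1}{13}\right) = \frac{m}{10} + \left(0 - m\right) \left(- \frac{1}{13}\right) = \frac{m}{10} + - m \left(- \frac{1}{13}\right) = \frac{m}{10} + \frac{m}{13} = \frac{23 m}{130}$)
$T{\left(39 \right)} - \frac{2953}{4791} = \frac{23}{130} \cdot 39 - \frac{2953}{4791} = \frac{69}{10} - \frac{2953}{4791} = \frac{301049}{47910}$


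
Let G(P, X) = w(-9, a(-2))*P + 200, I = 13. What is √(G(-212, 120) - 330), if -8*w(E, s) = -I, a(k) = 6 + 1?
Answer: I*√1898/2 ≈ 21.783*I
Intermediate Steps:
a(k) = 7
w(E, s) = 13/8 (w(E, s) = -(-1)*13/8 = -⅛*(-13) = 13/8)
G(P, X) = 200 + 13*P/8 (G(P, X) = 13*P/8 + 200 = 200 + 13*P/8)
√(G(-212, 120) - 330) = √((200 + (13/8)*(-212)) - 330) = √((200 - 689/2) - 330) = √(-289/2 - 330) = √(-949/2) = I*√1898/2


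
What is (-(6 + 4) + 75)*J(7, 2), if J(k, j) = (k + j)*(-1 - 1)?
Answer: -1170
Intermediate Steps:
J(k, j) = -2*j - 2*k (J(k, j) = (j + k)*(-2) = -2*j - 2*k)
(-(6 + 4) + 75)*J(7, 2) = (-(6 + 4) + 75)*(-2*2 - 2*7) = (-1*10 + 75)*(-4 - 14) = (-10 + 75)*(-18) = 65*(-18) = -1170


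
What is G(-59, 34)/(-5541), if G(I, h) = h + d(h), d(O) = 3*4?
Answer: -46/5541 ≈ -0.0083017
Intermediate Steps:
d(O) = 12
G(I, h) = 12 + h (G(I, h) = h + 12 = 12 + h)
G(-59, 34)/(-5541) = (12 + 34)/(-5541) = 46*(-1/5541) = -46/5541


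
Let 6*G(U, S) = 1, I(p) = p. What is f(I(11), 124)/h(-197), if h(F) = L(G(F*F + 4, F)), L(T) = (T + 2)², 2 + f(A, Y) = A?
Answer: 324/169 ≈ 1.9172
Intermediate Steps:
f(A, Y) = -2 + A
G(U, S) = ⅙ (G(U, S) = (⅙)*1 = ⅙)
L(T) = (2 + T)²
h(F) = 169/36 (h(F) = (2 + ⅙)² = (13/6)² = 169/36)
f(I(11), 124)/h(-197) = (-2 + 11)/(169/36) = 9*(36/169) = 324/169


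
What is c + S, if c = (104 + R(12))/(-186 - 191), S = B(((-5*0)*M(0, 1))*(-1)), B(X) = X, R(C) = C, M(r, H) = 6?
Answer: -4/13 ≈ -0.30769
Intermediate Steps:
S = 0 (S = (-5*0*6)*(-1) = (0*6)*(-1) = 0*(-1) = 0)
c = -4/13 (c = (104 + 12)/(-186 - 191) = 116/(-377) = 116*(-1/377) = -4/13 ≈ -0.30769)
c + S = -4/13 + 0 = -4/13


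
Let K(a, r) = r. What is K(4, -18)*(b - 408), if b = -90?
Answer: 8964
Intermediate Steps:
K(4, -18)*(b - 408) = -18*(-90 - 408) = -18*(-498) = 8964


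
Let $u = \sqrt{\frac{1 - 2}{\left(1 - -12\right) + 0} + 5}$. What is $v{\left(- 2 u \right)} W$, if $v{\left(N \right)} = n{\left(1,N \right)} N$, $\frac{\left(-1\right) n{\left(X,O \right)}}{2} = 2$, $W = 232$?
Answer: $\frac{14848 \sqrt{13}}{13} \approx 4118.1$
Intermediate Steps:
$u = \frac{8 \sqrt{13}}{13}$ ($u = \sqrt{- \frac{1}{\left(1 + 12\right) + 0} + 5} = \sqrt{- \frac{1}{13 + 0} + 5} = \sqrt{- \frac{1}{13} + 5} = \sqrt{\frac{64}{13}} = \frac{8 \sqrt{13}}{13} \approx 2.2188$)
$n{\left(X,O \right)} = -4$ ($n{\left(X,O \right)} = \left(-2\right) 2 = -4$)
$v{\left(N \right)} = - 4 N$
$v{\left(- 2 u \right)} W = - 4 \left(- 2 \frac{8 \sqrt{13}}{13}\right) 232 = - 4 \left(- \frac{16 \sqrt{13}}{13}\right) 232 = \frac{64 \sqrt{13}}{13} \cdot 232 = \frac{14848 \sqrt{13}}{13}$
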